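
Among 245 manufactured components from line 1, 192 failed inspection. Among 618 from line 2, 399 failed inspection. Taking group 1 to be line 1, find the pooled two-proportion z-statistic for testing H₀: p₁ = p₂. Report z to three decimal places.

z = 3.936

p̂₁ = 192/245 = 0.78367, p̂₂ = 399/618 = 0.64563.
Pooled p̂ = (192+399)/(245+618) = 591/863 = 0.68482.
SE = √[p̂(1−p̂)(1/n₁+1/n₂)] = √[0.68482·0.31518·(1/245+1/618)] ≈ 0.035075.
z = 0.13804/0.035075 = 3.936.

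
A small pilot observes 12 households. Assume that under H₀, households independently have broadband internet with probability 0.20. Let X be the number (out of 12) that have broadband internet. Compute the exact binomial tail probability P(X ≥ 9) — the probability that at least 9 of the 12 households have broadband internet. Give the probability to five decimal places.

X is binomial with n = 12 and p = 0.20.
P(X ≥ 9) = C(12,9)·0.20^9·0.80^3 + C(12,10)·0.20^10·0.80^2 + C(12,11)·0.20^11·0.80^1 + C(12,12)·0.20^12·0.80^0.
= 0.000058 + 0.000004 + 0.000000 + 0.000000 = 0.00006.

P = 0.00006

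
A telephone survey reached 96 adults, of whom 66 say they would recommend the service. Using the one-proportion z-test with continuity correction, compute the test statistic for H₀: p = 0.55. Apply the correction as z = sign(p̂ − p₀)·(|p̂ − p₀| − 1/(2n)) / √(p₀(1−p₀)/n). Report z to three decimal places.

z = 2.605

With x = 66 successes in n = 96, p̂ = 0.68750. p̂ − p₀ = 0.137500.
Continuity correction 1/(2n) = 1/192 = 0.005208.
Corrected numerator: |0.137500| − 0.005208 = 0.132292.
SE₀ = √(0.55·0.45/96) = 0.050775.
z = +0.132292/0.050775 = 2.605.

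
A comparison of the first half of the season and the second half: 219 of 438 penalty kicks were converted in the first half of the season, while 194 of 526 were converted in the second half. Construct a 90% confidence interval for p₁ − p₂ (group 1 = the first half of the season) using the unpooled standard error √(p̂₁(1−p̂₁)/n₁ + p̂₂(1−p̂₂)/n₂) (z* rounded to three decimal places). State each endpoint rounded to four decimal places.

(0.0788, 0.1835)

p̂₁ = 219/438 = 0.50000, p̂₂ = 194/526 = 0.36882; p̂₁ − p̂₂ = 0.13118.
Unpooled SE = √(p̂₁(1−p̂₁)/n₁ + p̂₂(1−p̂₂)/n₂) = √(0.000570776 + 0.000442571) = 0.031833.
z* = 1.645 at the 90% level. Margin of error = 0.05237.
Interval: 0.13118 ± 0.05237 → (0.0788, 0.1835).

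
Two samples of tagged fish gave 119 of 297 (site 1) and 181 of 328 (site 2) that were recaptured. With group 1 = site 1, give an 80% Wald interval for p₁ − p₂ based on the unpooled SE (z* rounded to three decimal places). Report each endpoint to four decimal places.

(-0.2018, -0.1005)

p̂₁ = 0.40067, p̂₂ = 0.55183, so the observed difference is -0.15116.
SE = √(0.000808533 + 0.000754005) = √0.001562538 = 0.039529.
The 80% critical value is z* = 1.282. Margin of error = 0.05068.
So the interval runs from -0.2018 to -0.1005.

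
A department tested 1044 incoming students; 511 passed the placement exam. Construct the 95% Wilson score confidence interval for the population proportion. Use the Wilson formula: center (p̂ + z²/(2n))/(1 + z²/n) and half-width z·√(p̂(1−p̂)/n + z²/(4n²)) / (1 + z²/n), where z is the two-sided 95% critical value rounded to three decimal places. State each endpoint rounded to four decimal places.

(0.4592, 0.5198)

p̂ = 511/1044 = 0.48946; z = 1.960, so z² = 3.841600.
1 + z²/n = 1.003680.
Center = (0.48946 + 0.001840)/1.003680 = 0.48950.
Radicand: p̂(1−p̂)/n + z²/(4n²) = 0.000239357 + 0.000000881 = 0.000240238.
Half-width = 1.960·√0.000240238/1.003680 = 0.03027.
So the interval runs from 0.4592 to 0.5198.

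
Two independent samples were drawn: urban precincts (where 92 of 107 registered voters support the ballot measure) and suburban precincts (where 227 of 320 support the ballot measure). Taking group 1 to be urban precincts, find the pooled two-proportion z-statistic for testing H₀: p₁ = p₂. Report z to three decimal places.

z = 3.099

p̂₁ = 92/107 = 0.85981, p̂₂ = 227/320 = 0.70937.
Pooled p̂ = (92+227)/(107+320) = 319/427 = 0.74707.
SE = √[p̂(1−p̂)(1/n₁+1/n₂)] = √[0.74707·0.25293·(1/107+1/320)] ≈ 0.048543.
z = (p̂₁ − p̂₂)/SE = (0.85981 − 0.70937)/0.048543 = 0.15044/0.048543 = 3.099.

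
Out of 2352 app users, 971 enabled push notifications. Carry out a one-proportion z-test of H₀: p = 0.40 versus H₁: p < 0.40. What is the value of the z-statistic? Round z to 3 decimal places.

z = 1.271

Sample proportion p̂ = 971/2352 = 0.41284.
Under H₀, SE = √(p₀(1−p₀)/n) = √(0.40·0.60/2352) = √0.000102041 = 0.010102.
z = (0.41284 − 0.40)/0.010102 = 0.01284/0.010102 = 1.271.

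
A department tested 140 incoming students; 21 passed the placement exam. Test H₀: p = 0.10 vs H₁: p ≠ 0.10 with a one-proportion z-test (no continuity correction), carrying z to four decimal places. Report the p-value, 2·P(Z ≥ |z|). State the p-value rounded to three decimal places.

p-value = 0.049

With x = 21 successes in n = 140, p̂ = 0.15000.
Null standard error: √(0.10·0.90/140) = √0.000642857 = 0.025355.
Test statistic (full precision, shown to 4 dp): z = (21/140 − 0.10)/SE₀ ≈ 1.9720.
p-value = 2·P(Z ≥ |z|) with z = 1.9720 → 0.049.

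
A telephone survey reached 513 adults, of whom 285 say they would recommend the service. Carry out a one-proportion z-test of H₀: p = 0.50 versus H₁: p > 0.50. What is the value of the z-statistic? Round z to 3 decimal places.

p̂ = 285/513 = 0.55556.
SE₀ = √(0.50·0.50/513) = 0.022076.
z = (0.55556 − 0.50)/0.022076 = 0.05556/0.022076 = 2.517.

z = 2.517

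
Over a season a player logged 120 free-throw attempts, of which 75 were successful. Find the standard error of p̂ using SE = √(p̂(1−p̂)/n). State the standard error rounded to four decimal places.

SE = 0.0442

With x = 75 successes in n = 120, p̂ = 0.62500.
p̂(1−p̂) = 0.234375.
Dividing by n and taking the root: √0.001953125 = 0.0442.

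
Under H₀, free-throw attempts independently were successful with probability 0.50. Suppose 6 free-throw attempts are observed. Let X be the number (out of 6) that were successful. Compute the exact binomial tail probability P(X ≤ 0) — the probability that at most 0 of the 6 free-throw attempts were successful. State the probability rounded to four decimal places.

P = 0.0156

X is binomial with n = 6 and p = 0.50.
P(X ≤ 0) = C(6,0)·0.50^0·0.50^6.
= 0.015625 = 0.0156.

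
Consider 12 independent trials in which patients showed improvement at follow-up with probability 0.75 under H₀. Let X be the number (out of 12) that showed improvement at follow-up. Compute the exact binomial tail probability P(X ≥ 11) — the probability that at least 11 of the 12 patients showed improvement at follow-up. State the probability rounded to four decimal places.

X ~ Binomial(n=12, p=0.75).
P(X ≥ 11) = C(12,11)·0.75^11·0.25^1 + C(12,12)·0.75^12·0.25^0.
= 0.126705 + 0.031676 = 0.1584.

P = 0.1584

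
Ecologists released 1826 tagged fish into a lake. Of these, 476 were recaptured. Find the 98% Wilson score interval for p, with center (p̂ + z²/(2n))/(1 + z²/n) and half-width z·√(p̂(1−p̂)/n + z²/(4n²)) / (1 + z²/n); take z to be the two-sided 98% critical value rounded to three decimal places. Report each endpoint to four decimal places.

p̂ = 476/1826 = 0.26068; z = 2.326, so z² = 5.410276.
1 + z²/n = 1.002963.
Adjusted center: (0.26068 + z²/(2n))/1.002963 = 0.26139.
Radicand: p̂(1−p̂)/n + z²/(4n²) = 0.000105545 + 0.000000406 = 0.000105951.
Half-width = 2.326·√0.000105951/1.002963 = 0.02387.
Interval: 0.26139 ± 0.02387 → (0.2375, 0.2853).

(0.2375, 0.2853)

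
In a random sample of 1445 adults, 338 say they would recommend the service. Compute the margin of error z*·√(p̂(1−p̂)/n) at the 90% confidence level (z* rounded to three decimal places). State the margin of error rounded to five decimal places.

ME = 0.01832

The sample proportion is 338/1445 = 0.23391.
SE = √(p̂(1−p̂)/n) = √(0.179196/1445) = 0.011136.
The 90% critical value is z* = 1.645.
Margin of error = z*·SE = 1.645 × 0.011136 = 0.01832.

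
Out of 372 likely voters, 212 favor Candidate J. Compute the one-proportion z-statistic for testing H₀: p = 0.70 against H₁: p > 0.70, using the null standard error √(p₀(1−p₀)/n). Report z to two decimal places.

p̂ = 212/372 = 0.56989.
SE₀ = √(0.70·0.30/372) = 0.023760.
z = (p̂ − p₀)/SE = (0.56989 − 0.70)/0.023760 = -5.48.

z = -5.48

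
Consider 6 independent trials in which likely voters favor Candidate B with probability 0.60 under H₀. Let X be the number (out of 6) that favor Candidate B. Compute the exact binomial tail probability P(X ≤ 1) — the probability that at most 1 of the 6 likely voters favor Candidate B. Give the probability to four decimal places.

X is binomial with n = 6 and p = 0.60.
P(X ≤ 1) = C(6,0)·0.60^0·0.40^6 + C(6,1)·0.60^1·0.40^5.
= 0.004096 + 0.036864 = 0.0410.

P = 0.0410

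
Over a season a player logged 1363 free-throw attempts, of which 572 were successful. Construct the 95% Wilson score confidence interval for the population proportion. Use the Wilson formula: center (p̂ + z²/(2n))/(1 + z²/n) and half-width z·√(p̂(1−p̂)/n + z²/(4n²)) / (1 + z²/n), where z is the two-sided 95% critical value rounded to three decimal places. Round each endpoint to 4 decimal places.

(0.3937, 0.4461)

Here p̂ = 572/1363 = 0.41966 and z = 1.960 (z² = 3.841600).
Denominator 1 + z²/n = 1 + 3.841600/1363 = 1.002818.
Center = (0.41966 + 0.001409)/1.002818 = 0.41989.
Radicand: p̂(1−p̂)/n + z²/(4n²) = 0.000178684 + 0.000000517 = 0.000179201.
Half-width = 1.960·√0.000179201/1.002818 = 0.02616.
So the interval runs from 0.3937 to 0.4461.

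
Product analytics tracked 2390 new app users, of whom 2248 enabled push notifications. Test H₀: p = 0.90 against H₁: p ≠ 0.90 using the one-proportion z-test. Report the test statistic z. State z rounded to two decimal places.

z = 6.61

Sample proportion p̂ = 2248/2390 = 0.94059.
Under H₀, SE = √(p₀(1−p₀)/n) = √(0.90·0.10/2390) = √0.000037657 = 0.006137.
z = (p̂ − p₀)/SE = (0.94059 − 0.90)/0.006137 = 6.61.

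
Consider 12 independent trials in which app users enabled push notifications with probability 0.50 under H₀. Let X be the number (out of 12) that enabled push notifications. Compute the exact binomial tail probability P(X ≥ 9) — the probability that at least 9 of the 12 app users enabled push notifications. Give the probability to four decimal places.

P = 0.0730

X is binomial with n = 12 and p = 0.50.
P(X ≥ 9) = C(12,9)·0.50^9·0.50^3 + C(12,10)·0.50^10·0.50^2 + C(12,11)·0.50^11·0.50^1 + C(12,12)·0.50^12·0.50^0.
= 0.053711 + 0.016113 + 0.002930 + 0.000244 = 0.0730.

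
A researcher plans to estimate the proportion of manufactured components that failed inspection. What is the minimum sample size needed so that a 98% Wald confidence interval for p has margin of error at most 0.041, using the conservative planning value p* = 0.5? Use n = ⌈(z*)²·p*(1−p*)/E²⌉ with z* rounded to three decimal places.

n = 805

The 98% critical value is z* = 2.326.
p*(1−p*) = 0.50·0.50 = 0.2500.
Required n before rounding: 5.410276 × 0.2500 / 0.041² = 804.622.
⌈804.622⌉ = 805.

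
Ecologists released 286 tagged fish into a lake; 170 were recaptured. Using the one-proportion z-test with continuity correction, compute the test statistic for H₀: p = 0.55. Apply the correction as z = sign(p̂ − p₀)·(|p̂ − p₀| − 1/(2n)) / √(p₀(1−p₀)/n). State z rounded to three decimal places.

With x = 170 successes in n = 286, p̂ = 0.59441. p̂ − p₀ = 0.044406.
1/(2n) = 0.001748.
Corrected numerator: |0.044406| − 0.001748 = 0.042658.
SE₀ = √(0.55·0.45/286) = 0.029417.
z = (+)0.042658/0.029417 = 1.450.

z = 1.450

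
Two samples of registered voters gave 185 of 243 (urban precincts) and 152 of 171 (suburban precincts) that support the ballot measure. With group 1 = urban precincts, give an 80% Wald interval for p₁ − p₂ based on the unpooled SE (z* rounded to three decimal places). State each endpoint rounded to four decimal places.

(-0.1742, -0.0809)

p̂₁ = 0.76132, p̂₂ = 0.88889, so the observed difference is -0.12757.
Unpooled SE = √(p̂₁(1−p̂₁)/n₁ + p̂₂(1−p̂₂)/n₂) = √(0.000747792 + 0.000577576) = 0.036406.
For 80% confidence, z* = 1.282. Margin of error = 0.04667.
So the interval runs from -0.1742 to -0.0809.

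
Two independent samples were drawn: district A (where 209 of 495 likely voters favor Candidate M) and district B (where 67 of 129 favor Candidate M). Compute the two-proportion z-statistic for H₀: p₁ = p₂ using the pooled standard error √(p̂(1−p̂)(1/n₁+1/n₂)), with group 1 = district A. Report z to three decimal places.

z = -1.979

Sample proportions: p̂₁ = 209/495 = 0.42222 and p̂₂ = 67/129 = 0.51938.
Pooling: p̂ = 276/624 = 0.44231.
Pooled SE = √[0.2466716·0.00977214] ≈ 0.049097.
z = -0.09716/0.049097 = -1.979.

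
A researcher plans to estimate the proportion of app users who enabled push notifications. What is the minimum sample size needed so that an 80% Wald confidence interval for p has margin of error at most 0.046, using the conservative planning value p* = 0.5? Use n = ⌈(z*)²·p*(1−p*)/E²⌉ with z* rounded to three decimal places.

For 80% confidence, z* = 1.282.
p*(1−p*) = 0.2500.
(z*)²·p*(1−p*)/E² = 1.643524·0.2500/0.002116 = 194.178.
⌈194.178⌉ = 195.

n = 195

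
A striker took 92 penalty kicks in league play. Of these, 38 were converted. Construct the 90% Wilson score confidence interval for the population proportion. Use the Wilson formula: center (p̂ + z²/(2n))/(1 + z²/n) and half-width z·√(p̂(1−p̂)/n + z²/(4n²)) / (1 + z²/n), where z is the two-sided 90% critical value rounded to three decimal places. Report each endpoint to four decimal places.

(0.3323, 0.4988)

Here p̂ = 38/92 = 0.41304 and z = 1.645 (z² = 2.706025).
Denominator 1 + z²/n = 1 + 2.706025/92 = 1.029413.
Center = (0.41304 + 0.014707)/1.029413 = 0.41553.
Radicand: p̂(1−p̂)/n + z²/(4n²) = 0.002635202 + 0.000079927 = 0.002715129.
Half-width = 1.645·√0.002715129/1.029413 = 0.08327.
So the interval runs from 0.3323 to 0.4988.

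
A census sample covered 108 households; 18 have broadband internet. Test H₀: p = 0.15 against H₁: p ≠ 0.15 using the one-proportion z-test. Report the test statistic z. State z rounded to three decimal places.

z = 0.485

The sample proportion is 18/108 = 0.16667.
Under H₀, SE = √(p₀(1−p₀)/n) = √(0.15·0.85/108) = √0.001180556 = 0.034359.
Test statistic: z = 0.01667/0.034359 = 0.485.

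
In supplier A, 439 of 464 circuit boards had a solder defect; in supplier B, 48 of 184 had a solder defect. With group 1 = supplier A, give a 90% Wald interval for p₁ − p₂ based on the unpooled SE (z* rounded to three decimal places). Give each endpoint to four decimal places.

p̂₁ = 0.94612, p̂₂ = 0.26087, so the observed difference is 0.68525.
Unpooled SE = √(p̂₁(1−p̂₁)/n₁ + p̂₂(1−p̂₂)/n₂) = √(0.000109863 + 0.001047916) = 0.034026.
z* = 1.645 at the 90% level. Margin = 1.645·0.034026 = 0.05597.
CI: 0.68525 ± 0.05597 = (0.6293, 0.7412).

(0.6293, 0.7412)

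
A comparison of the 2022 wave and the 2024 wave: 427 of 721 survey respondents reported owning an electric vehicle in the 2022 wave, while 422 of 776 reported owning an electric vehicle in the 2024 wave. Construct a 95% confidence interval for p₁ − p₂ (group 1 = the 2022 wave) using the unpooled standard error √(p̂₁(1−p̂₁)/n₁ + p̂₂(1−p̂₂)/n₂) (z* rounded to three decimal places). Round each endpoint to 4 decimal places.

p̂₁ = 427/721 = 0.59223, p̂₂ = 422/776 = 0.54381; p̂₁ − p̂₂ = 0.04842.
Unpooled SE = √(p̂₁(1−p̂₁)/n₁ + p̂₂(1−p̂₂)/n₂) = √(0.000334942 + 0.000319691) = 0.025586.
For 95% confidence, z* = 1.960. Margin = 1.960·0.025586 = 0.05015.
Interval: 0.04842 ± 0.05015 → (-0.0017, 0.0986).

(-0.0017, 0.0986)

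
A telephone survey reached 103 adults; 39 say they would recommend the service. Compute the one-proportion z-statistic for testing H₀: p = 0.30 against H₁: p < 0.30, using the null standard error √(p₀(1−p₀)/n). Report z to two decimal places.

z = 1.74

The sample proportion is 39/103 = 0.37864.
SE₀ = √(0.30·0.70/103) = 0.045153.
Test statistic: z = 0.07864/0.045153 = 1.74.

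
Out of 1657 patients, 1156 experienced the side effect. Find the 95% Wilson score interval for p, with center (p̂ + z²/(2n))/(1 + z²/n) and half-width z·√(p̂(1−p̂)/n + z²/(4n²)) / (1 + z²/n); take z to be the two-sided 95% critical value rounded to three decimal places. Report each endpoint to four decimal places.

p̂ = 1156/1657 = 0.69765; z = 1.960, so z² = 3.841600.
Denominator 1 + z²/n = 1 + 3.841600/1657 = 1.002318.
Center = (0.69765 + 0.001159)/1.002318 = 0.69719.
Radicand: p̂(1−p̂)/n + z²/(4n²) = 0.000127300 + 0.000000350 = 0.000127650.
Half-width = z·√(radicand)/denom = 1.960·0.011298/1.002318 = 0.02209.
So the interval runs from 0.6751 to 0.7193.

(0.6751, 0.7193)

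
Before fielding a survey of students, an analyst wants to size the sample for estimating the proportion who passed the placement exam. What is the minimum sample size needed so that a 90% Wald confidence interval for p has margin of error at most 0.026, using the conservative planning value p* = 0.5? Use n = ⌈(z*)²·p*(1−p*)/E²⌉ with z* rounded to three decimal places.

n = 1001

z* = 1.645 at the 90% level.
p*(1−p*) = 0.2500.
(z*)²·p*(1−p*)/E² = 2.706025·0.2500/0.000676 = 1000.749.
Rounding up, n = 1001.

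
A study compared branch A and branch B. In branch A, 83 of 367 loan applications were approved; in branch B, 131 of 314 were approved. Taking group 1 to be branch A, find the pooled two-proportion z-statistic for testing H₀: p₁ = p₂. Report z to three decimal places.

Sample proportions: p̂₁ = 83/367 = 0.22616 and p̂₂ = 131/314 = 0.41720.
Pooled p̂ = (83+131)/(367+314) = 214/681 = 0.31424.
SE = √[p̂(1−p̂)(1/n₁+1/n₂)] = √[0.31424·0.68576·(1/367+1/314)] ≈ 0.035686.
z = -0.19104/0.035686 = -5.353.

z = -5.353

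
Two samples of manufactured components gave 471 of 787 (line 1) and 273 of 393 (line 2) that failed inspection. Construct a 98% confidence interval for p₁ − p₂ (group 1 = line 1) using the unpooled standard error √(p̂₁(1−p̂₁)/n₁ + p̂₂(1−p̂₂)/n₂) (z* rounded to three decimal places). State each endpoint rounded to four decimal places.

p̂₁ = 471/787 = 0.59848, p̂₂ = 273/393 = 0.69466; p̂₁ − p̂₂ = -0.09618.
SE = √(0.000305340 + 0.000539717) = √0.000845057 = 0.029070.
The 98% critical value is z* = 2.326. Margin of error = 0.06762.
CI: -0.09618 ± 0.06762 = (-0.1638, -0.0286).

(-0.1638, -0.0286)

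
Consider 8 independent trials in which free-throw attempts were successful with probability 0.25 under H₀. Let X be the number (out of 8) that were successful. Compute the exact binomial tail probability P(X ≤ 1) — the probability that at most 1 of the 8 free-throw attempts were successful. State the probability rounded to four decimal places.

P = 0.3671

X is binomial with n = 8 and p = 0.25.
P(X ≤ 1) = C(8,0)·0.25^0·0.75^8 + C(8,1)·0.25^1·0.75^7.
= 0.100113 + 0.266968 = 0.3671.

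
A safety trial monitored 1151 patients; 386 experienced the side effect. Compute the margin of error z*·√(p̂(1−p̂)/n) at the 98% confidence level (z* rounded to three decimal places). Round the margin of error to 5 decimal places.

ME = 0.03237

p̂ = 386/1151 = 0.33536.
Standard error of p̂: √(0.222894/1151) = √0.000193652 = 0.013916.
z* = 2.326 at the 98% level.
ME = 2.326·0.013916 = 0.03237.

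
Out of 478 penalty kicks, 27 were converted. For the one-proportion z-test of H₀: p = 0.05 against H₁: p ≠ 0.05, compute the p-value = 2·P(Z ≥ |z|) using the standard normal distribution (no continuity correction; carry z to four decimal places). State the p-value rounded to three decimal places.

p-value = 0.515

The sample proportion is 27/478 = 0.05649.
Null standard error: √(0.05·0.95/478) = √0.000099372 = 0.009969.
z = (p̂ − p₀)/SE = (27/478 − 0.05)/0.009969 ≈ 0.6506.
p-value = 2·P(Z ≥ |z|) with z = 0.6506 → 0.515.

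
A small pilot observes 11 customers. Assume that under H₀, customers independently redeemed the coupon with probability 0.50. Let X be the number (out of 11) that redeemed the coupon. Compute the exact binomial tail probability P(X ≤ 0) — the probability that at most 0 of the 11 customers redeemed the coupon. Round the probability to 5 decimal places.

X ~ Binomial(n=11, p=0.50).
P(X ≤ 0) = C(11,0)·0.50^0·0.50^11.
= 0.000488 = 0.00049.

P = 0.00049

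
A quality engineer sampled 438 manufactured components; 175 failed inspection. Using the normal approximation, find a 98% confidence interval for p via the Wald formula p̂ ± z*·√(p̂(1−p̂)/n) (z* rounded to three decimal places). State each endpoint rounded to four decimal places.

(0.3451, 0.4540)

Sample proportion p̂ = 175/438 = 0.39954.
SE = √(p̂(1−p̂)/n) = √(0.239908/438) = 0.023404.
The 98% critical value is z* = 2.326.
Margin = 2.326·0.023404 = 0.05444.
CI: 0.39954 ± 0.05444 = (0.3451, 0.4540).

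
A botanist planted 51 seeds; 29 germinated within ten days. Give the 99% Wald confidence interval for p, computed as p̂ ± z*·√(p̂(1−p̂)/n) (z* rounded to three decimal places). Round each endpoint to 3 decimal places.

(0.390, 0.747)

p̂ = 29/51 = 0.56863.
SE(p̂) = √(0.56863·0.43137/51) = 0.069351.
The 99% critical value is z* = 2.576.
Margin of error: 2.576 × 0.069351 = 0.17865.
CI: 0.56863 ± 0.17865 = (0.390, 0.747).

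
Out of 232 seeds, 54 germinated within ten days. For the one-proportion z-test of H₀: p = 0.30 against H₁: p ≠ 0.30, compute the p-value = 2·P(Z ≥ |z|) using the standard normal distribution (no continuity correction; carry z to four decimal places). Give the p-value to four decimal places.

p̂ = 54/232 = 0.23276.
Null standard error: √(0.30·0.70/232) = √0.000905172 = 0.030086.
Test statistic (full precision, shown to 4 dp): z = (54/232 − 0.30)/SE₀ ≈ -2.2350.
From the standard normal, 2·P(Z ≥ |z|) = 0.0254.

p-value = 0.0254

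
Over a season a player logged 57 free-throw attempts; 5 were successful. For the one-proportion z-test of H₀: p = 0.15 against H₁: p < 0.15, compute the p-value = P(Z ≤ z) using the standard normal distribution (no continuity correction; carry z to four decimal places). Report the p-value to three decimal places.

p-value = 0.094

p̂ = 5/57 = 0.08772.
Under H₀, SE = √(p₀(1−p₀)/n) = √(0.15·0.85/57) = √0.002236842 = 0.047295.
Test statistic (full precision, shown to 4 dp): z = (5/57 − 0.15)/SE₀ ≈ -1.3168.
p-value = P(Z ≤ z) with z = -1.3168 → 0.094.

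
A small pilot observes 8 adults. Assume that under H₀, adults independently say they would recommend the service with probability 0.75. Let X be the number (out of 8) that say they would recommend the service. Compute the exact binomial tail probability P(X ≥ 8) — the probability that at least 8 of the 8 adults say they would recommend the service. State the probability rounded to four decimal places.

X is binomial with n = 8 and p = 0.75.
P(X ≥ 8) = C(8,8)·0.75^8·0.25^0.
= 0.100113 = 0.1001.

P = 0.1001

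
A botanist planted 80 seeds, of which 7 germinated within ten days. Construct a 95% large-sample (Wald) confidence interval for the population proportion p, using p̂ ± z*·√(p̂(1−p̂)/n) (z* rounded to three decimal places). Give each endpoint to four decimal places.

(0.0256, 0.1494)

p̂ = 7/80 = 0.08750.
SE = √(p̂(1−p̂)/n) = √(0.079844/80) = 0.031592.
For 95% confidence, z* = 1.960.
Margin = 1.960·0.031592 = 0.06192.
CI: 0.08750 ± 0.06192 = (0.0256, 0.1494).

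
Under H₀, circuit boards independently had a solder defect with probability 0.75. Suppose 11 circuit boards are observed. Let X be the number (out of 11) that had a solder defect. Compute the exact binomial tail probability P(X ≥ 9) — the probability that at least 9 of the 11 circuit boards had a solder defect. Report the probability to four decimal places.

P = 0.4552

X is binomial with n = 11 and p = 0.75.
P(X ≥ 9) = C(11,9)·0.75^9·0.25^2 + C(11,10)·0.75^10·0.25^1 + C(11,11)·0.75^11·0.25^0.
= 0.258104 + 0.154862 + 0.042235 = 0.4552.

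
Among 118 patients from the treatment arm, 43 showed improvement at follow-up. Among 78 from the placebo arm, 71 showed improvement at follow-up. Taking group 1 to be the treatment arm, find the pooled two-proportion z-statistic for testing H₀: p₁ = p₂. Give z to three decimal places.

z = -7.583

Sample proportions: p̂₁ = 43/118 = 0.36441 and p̂₂ = 71/78 = 0.91026.
Pooling: p̂ = 114/196 = 0.58163.
Pooled SE = √[0.2433361·0.02129509] ≈ 0.071985.
z = -0.54585/0.071985 = -7.583.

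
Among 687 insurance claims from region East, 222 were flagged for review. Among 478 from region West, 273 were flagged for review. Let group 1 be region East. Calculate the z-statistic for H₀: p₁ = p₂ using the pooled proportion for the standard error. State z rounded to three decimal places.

z = -8.423

p̂₁ = 222/687 = 0.32314, p̂₂ = 273/478 = 0.57113.
Pooled p̂ = (222+273)/(687+478) = 495/1165 = 0.42489.
Pooled SE = √[0.2443589·0.00354765] ≈ 0.029443.
z = (p̂₁ − p̂₂)/SE = (0.32314 − 0.57113)/0.029443 = -0.24799/0.029443 = -8.423.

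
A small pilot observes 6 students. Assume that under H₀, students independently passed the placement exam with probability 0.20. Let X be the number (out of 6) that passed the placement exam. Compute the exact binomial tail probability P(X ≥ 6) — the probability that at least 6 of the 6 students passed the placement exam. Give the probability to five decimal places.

P = 0.00006

X is binomial with n = 6 and p = 0.20.
P(X ≥ 6) = C(6,6)·0.20^6·0.80^0.
= 0.000064 = 0.00006.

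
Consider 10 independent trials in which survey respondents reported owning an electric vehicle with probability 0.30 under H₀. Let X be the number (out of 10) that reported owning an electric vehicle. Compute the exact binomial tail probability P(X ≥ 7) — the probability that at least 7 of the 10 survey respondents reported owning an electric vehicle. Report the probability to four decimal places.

X is binomial with n = 10 and p = 0.30.
P(X ≥ 7) = C(10,7)·0.30^7·0.70^3 + C(10,8)·0.30^8·0.70^2 + C(10,9)·0.30^9·0.70^1 + C(10,10)·0.30^10·0.70^0.
= 0.009002 + 0.001447 + 0.000138 + 0.000006 = 0.0106.

P = 0.0106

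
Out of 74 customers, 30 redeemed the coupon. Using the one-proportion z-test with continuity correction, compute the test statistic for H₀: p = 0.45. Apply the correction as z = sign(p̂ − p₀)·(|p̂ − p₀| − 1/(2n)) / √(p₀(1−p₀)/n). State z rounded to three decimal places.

z = -0.654

The sample proportion is 30/74 = 0.40541. p̂ − p₀ = -0.044595.
1/(2n) = 0.006757.
Corrected numerator: |-0.044595| − 0.006757 = 0.037838.
Null standard error: √(0.45·0.55/74) = √0.003344595 = 0.057832.
z = (−)0.037838/0.057832 = -0.654.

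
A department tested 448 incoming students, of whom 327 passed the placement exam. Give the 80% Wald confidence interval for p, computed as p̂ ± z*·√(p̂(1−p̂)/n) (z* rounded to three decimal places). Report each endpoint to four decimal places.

The sample proportion is 327/448 = 0.72991.
Standard error of p̂: √(0.197141/448) = √0.000440047 = 0.020977.
For 80% confidence, z* = 1.282.
Margin of error: 1.282 × 0.020977 = 0.02689.
CI: 0.72991 ± 0.02689 = (0.7030, 0.7568).

(0.7030, 0.7568)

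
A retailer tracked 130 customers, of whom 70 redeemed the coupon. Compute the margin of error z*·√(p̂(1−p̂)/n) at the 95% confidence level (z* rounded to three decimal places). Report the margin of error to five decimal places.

ME = 0.08570

Sample proportion p̂ = 70/130 = 0.53846.
Standard error of p̂: √(0.248521/130) = √0.001911698 = 0.043723.
For 95% confidence, z* = 1.960.
So ME = 0.08570.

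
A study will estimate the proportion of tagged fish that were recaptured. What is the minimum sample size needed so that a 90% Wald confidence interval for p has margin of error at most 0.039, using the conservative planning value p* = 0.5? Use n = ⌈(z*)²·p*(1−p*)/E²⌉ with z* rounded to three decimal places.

n = 445

z* = 1.645 at the 90% level.
p*(1−p*) = 0.50·0.50 = 0.2500.
Required n before rounding: 2.706025 × 0.2500 / 0.039² = 444.777.
Rounding up, n = 445.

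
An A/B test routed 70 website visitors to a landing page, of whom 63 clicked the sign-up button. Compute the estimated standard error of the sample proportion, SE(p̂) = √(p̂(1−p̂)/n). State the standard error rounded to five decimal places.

The sample proportion is 63/70 = 0.90000.
p̂(1−p̂) = 0.090000.
SE = √(0.090000/70) = 0.03586.

SE = 0.03586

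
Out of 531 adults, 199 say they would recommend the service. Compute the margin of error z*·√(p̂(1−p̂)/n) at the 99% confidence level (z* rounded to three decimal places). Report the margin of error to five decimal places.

Sample proportion p̂ = 199/531 = 0.37476.
SE(p̂) = √(0.37476·0.62524/531) = 0.021007.
For 99% confidence, z* = 2.576.
Margin of error = z*·SE = 2.576 × 0.021007 = 0.05411.

ME = 0.05411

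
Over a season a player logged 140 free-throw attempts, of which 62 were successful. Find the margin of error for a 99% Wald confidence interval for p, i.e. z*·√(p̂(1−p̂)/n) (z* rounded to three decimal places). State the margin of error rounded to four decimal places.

ME = 0.1081

Sample proportion p̂ = 62/140 = 0.44286.
SE(p̂) = √(0.44286·0.55714/140) = 0.041981.
The 99% critical value is z* = 2.576.
ME = 2.576·0.041981 = 0.1081.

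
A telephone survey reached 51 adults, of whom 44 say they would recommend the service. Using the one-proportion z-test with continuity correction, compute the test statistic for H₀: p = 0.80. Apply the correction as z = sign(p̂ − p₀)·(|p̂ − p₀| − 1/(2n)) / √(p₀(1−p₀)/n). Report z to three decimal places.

z = 0.945

With x = 44 successes in n = 51, p̂ = 0.86275. p̂ − p₀ = 0.062745.
1/(2n) = 0.009804.
Corrected numerator: |0.062745| − 0.009804 = 0.052941.
SE₀ = √(0.80·0.20/51) = 0.056011.
z = (+)0.052941/0.056011 = 0.945.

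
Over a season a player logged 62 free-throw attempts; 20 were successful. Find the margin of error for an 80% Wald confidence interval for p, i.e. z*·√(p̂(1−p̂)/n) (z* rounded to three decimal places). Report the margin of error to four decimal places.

ME = 0.0761

The sample proportion is 20/62 = 0.32258.
Standard error of p̂: √(0.218522/62) = √0.003524554 = 0.059368.
For 80% confidence, z* = 1.282.
So ME = 0.0761.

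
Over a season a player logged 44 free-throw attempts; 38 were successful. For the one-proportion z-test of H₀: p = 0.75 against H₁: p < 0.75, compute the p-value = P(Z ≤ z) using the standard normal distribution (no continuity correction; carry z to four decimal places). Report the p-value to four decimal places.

p̂ = 38/44 = 0.86364.
Null standard error: √(0.75·0.25/44) = √0.004261364 = 0.065279.
z = (p̂ − p₀)/SE = (38/44 − 0.75)/0.065279 ≈ 1.7408.
From the standard normal, P(Z ≤ z) = 0.9591.

p-value = 0.9591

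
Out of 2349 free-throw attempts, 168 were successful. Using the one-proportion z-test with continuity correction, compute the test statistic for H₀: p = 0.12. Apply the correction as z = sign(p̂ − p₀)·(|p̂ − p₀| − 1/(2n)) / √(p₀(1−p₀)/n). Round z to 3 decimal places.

With x = 168 successes in n = 2349, p̂ = 0.07152. p̂ − p₀ = -0.048480.
Continuity correction 1/(2n) = 1/4698 = 0.000213.
Corrected numerator: |-0.048480| − 0.000213 = 0.048267.
SE₀ = √(0.12·0.88/2349) = 0.006705.
z = (−)0.048267/0.006705 = -7.199.

z = -7.199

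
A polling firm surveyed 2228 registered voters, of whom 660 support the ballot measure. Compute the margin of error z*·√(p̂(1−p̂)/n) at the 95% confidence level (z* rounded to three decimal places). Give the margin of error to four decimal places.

p̂ = 660/2228 = 0.29623.
SE = √(p̂(1−p̂)/n) = √(0.208478/2228) = 0.009673.
The 95% critical value is z* = 1.960.
ME = 1.960·0.009673 = 0.0190.

ME = 0.0190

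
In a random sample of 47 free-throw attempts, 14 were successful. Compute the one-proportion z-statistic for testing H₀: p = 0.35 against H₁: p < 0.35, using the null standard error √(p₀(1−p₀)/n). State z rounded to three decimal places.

The sample proportion is 14/47 = 0.29787.
Under H₀, SE = √(p₀(1−p₀)/n) = √(0.35·0.65/47) = √0.004840426 = 0.069573.
Test statistic: z = -0.05213/0.069573 = -0.749.

z = -0.749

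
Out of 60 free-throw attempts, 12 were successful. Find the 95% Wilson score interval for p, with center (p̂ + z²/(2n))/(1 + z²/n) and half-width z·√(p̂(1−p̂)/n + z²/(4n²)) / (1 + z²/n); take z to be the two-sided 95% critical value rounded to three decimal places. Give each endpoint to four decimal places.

Here p̂ = 12/60 = 0.20000 and z = 1.960 (z² = 3.841600).
1 + z²/n = 1.064027.
Adjusted center: (0.20000 + z²/(2n))/1.064027 = 0.21805.
Radicand: p̂(1−p̂)/n + z²/(4n²) = 0.002666667 + 0.000266778 = 0.002933445.
Half-width = 1.960·√0.002933445/1.064027 = 0.09977.
So the interval runs from 0.1183 to 0.3178.

(0.1183, 0.3178)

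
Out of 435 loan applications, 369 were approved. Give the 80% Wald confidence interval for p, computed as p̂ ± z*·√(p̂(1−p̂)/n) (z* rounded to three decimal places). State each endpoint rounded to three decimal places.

With x = 369 successes in n = 435, p̂ = 0.84828.
SE = √(p̂(1−p̂)/n) = √(0.128704/435) = 0.017201.
For 80% confidence, z* = 1.282.
Margin = 1.282·0.017201 = 0.02205.
Interval: 0.84828 ± 0.02205 → (0.826, 0.870).

(0.826, 0.870)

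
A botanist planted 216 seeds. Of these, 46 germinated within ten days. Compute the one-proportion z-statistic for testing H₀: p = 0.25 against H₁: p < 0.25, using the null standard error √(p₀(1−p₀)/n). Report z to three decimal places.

p̂ = 46/216 = 0.21296.
Under H₀, SE = √(p₀(1−p₀)/n) = √(0.25·0.75/216) = √0.000868056 = 0.029463.
z = (0.21296 − 0.25)/0.029463 = -0.03704/0.029463 = -1.257.

z = -1.257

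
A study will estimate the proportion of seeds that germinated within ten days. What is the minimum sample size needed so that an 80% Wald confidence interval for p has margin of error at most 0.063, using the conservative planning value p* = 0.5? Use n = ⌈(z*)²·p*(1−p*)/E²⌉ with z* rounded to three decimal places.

z* = 1.282 at the 80% level.
p*(1−p*) = 0.2500.
Required n before rounding: 1.643524 × 0.2500 / 0.063² = 103.523.
Rounding up, n = 104.

n = 104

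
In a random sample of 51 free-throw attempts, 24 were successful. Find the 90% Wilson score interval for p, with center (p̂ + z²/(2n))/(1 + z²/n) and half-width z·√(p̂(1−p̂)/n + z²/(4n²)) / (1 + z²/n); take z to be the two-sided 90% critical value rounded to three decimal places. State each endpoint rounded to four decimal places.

Here p̂ = 24/51 = 0.47059 and z = 1.645 (z² = 2.706025).
Denominator 1 + z²/n = 1 + 2.706025/51 = 1.053059.
Adjusted center: (0.47059 + z²/(2n))/1.053059 = 0.47207.
Radicand: p̂(1−p̂)/n + z²/(4n²) = 0.004884999 + 0.000260095 = 0.005145094.
Half-width = z·√(radicand)/denom = 1.645·0.071729/1.053059 = 0.11205.
CI: 0.47207 ± 0.11205 = (0.3600, 0.5841).

(0.3600, 0.5841)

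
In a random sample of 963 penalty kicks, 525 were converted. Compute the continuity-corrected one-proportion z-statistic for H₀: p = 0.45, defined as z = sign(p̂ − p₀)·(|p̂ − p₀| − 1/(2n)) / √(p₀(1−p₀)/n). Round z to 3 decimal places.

z = 5.904

With x = 525 successes in n = 963, p̂ = 0.54517. p̂ − p₀ = 0.095171.
Continuity correction 1/(2n) = 1/1926 = 0.000519.
Corrected numerator: |0.095171| − 0.000519 = 0.094652.
Null standard error: √(0.45·0.55/963) = √0.000257009 = 0.016032.
z = (+)0.094652/0.016032 = 5.904.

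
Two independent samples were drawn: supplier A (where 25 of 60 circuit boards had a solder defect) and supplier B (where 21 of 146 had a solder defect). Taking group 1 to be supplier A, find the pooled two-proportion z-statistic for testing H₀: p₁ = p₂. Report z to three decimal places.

p̂₁ = 25/60 = 0.41667, p̂₂ = 21/146 = 0.14384.
Pooled p̂ = (25+21)/(60+146) = 46/206 = 0.22330.
SE = √[p̂(1−p̂)(1/n₁+1/n₂)] = √[0.22330·0.77670·(1/60+1/146)] ≈ 0.063864.
z = 0.27283/0.063864 = 4.272.

z = 4.272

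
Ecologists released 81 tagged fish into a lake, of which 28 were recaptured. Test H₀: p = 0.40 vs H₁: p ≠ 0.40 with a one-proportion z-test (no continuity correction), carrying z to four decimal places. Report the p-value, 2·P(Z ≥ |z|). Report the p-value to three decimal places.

The sample proportion is 28/81 = 0.34568.
Null standard error: √(0.40·0.60/81) = √0.002962963 = 0.054433.
z = (p̂ − p₀)/SE = (28/81 − 0.40)/0.054433 ≈ -0.9979.
From the standard normal, 2·P(Z ≥ |z|) = 0.318.

p-value = 0.318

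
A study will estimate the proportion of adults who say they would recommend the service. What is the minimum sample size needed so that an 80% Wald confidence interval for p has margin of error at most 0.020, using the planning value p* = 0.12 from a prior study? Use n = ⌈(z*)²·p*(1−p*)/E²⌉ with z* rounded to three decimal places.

For 80% confidence, z* = 1.282.
p*(1−p*) = 0.12·0.88 = 0.1056.
(z*)²·p*(1−p*)/E² = 1.643524·0.1056/0.000400 = 433.890.
⌈433.890⌉ = 434.

n = 434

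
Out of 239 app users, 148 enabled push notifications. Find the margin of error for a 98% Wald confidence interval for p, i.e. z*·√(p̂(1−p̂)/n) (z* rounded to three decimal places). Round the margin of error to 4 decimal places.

ME = 0.0731

p̂ = 148/239 = 0.61925.
SE = √(p̂(1−p̂)/n) = √(0.235780/239) = 0.031409.
For 98% confidence, z* = 2.326.
ME = 2.326·0.031409 = 0.0731.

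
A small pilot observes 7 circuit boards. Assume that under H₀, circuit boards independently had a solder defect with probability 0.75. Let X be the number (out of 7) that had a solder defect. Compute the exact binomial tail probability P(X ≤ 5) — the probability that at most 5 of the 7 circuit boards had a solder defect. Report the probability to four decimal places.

X ~ Binomial(n=7, p=0.75).
P(X ≤ 5) = Σ_{j=0}^{5} C(7,j)·0.75^j·0.25^{7−j}.
= 0.000061 + 0.001282 + 0.011536 + 0.057678 + 0.173035 + 0.311462 = 0.5551.

P = 0.5551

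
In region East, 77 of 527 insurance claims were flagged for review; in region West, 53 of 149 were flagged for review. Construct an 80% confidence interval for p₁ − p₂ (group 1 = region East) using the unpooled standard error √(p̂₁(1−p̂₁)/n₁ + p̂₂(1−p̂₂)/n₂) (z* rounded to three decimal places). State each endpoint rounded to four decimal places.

p̂₁ = 77/527 = 0.14611, p̂₂ = 53/149 = 0.35570; p̂₁ − p̂₂ = -0.20959.
Unpooled SE = √(p̂₁(1−p̂₁)/n₁ + p̂₂(1−p̂₂)/n₂) = √(0.000236740 + 0.001538113) = 0.042129.
For 80% confidence, z* = 1.282. Margin = 1.282·0.042129 = 0.05401.
Interval: -0.20959 ± 0.05401 → (-0.2636, -0.1556).

(-0.2636, -0.1556)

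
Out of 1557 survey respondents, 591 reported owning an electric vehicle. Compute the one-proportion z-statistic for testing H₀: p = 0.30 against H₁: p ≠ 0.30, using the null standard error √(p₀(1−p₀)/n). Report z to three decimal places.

z = 6.852

With x = 591 successes in n = 1557, p̂ = 0.37958.
Under H₀, SE = √(p₀(1−p₀)/n) = √(0.30·0.70/1557) = √0.000134875 = 0.011614.
z = (p̂ − p₀)/SE = (0.37958 − 0.30)/0.011614 = 6.852.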